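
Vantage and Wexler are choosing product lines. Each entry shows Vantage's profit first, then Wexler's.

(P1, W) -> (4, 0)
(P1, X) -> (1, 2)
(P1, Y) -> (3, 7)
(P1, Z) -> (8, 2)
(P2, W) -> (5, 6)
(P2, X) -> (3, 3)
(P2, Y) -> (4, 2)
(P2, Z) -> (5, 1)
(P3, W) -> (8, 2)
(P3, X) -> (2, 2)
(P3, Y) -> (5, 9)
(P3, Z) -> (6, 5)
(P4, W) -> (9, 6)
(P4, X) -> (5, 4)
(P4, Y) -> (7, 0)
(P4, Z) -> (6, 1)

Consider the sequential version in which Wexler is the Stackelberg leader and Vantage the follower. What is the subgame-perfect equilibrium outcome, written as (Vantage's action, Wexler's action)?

Vantage best-responds to each possible Wexler move:
- W: BR = P4, leader payoff 6.
- X: BR = P4, leader payoff 4.
- Y: BR = P4, leader payoff 0.
- Z: BR = P1, leader payoff 2.
Maximizing over 6, 4, 0, 2, Wexler chooses W. Subgame-perfect outcome: (P4, W) with payoffs (9, 6).

(P4, W)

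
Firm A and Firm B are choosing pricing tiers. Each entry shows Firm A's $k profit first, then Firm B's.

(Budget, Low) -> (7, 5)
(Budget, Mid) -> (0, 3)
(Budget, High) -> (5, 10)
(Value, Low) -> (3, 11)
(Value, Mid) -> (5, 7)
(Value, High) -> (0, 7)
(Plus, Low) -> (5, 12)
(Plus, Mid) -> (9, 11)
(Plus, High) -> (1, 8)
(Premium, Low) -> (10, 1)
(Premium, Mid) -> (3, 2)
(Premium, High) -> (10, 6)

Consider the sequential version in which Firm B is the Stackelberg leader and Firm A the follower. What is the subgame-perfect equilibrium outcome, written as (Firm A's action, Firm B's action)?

Solve by backward induction (Firm B leads).
- Low: Firm A compares 7, 3, 5, 10 and picks Premium; Firm B would get 1.
- Mid: Firm A compares 0, 5, 9, 3 and picks Plus; Firm B would get 11.
- High: Firm A compares 5, 0, 1, 10 and picks Premium; Firm B would get 6.
Among 1, 11, 6, the best is 11 at Mid. Subgame-perfect outcome: (Plus, Mid) with payoffs (9, 11).

(Plus, Mid)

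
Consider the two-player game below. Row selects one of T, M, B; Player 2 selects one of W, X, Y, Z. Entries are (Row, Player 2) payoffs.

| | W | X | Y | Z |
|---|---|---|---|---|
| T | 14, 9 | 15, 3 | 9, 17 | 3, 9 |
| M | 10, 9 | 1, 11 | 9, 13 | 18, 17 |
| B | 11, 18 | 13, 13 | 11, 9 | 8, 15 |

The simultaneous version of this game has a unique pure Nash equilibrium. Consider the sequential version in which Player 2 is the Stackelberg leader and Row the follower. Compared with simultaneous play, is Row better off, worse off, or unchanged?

Backward induction with Player 2 moving first.
- W → Row plays T (best of 14, 10, 11); Player 2 gets 9.
- X → Row plays T (best of 15, 1, 13); Player 2 gets 3.
- Y → Row plays B (best of 9, 9, 11); Player 2 gets 9.
- Z → Row plays M (best of 3, 18, 8); Player 2 gets 17.
Player 2's induced payoffs are 9, 3, 9, 17, so Player 2 commits to Z. Subgame-perfect outcome: (M, Z) with payoffs (18, 17).
For the simultaneous game, intersect best replies.
Row's best replies: W→T; X→T; Y→B; Z→M.
Player 2's best replies: T→Y; M→Z; B→W.
The unique mutual best reply is (M, Z), giving (18, 17).
Row earns 18 sequentially versus 18 at the Nash outcome: unchanged.

unchanged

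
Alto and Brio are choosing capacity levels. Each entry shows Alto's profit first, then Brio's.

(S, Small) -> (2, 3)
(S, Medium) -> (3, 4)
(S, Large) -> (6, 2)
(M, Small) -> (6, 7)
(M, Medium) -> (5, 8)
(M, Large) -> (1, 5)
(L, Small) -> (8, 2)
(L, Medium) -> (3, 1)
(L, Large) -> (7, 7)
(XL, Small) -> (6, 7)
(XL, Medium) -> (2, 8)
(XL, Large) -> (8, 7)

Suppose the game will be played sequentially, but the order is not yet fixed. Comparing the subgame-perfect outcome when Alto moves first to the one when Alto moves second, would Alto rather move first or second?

first

If Alto leads: Brio's best replies are S→Medium, M→Medium, L→Large, XL→Medium; Alto's induced payoffs 3, 5, 7, 2; outcome (L, Large), payoffs (7, 7).
If Brio leads: Alto's best replies are Small→L, Medium→M, Large→XL; Brio's induced payoffs 2, 8, 7; outcome (M, Medium), payoffs (5, 8).
Alto gets 7 moving first and 5 moving second, so Alto prefers to move first.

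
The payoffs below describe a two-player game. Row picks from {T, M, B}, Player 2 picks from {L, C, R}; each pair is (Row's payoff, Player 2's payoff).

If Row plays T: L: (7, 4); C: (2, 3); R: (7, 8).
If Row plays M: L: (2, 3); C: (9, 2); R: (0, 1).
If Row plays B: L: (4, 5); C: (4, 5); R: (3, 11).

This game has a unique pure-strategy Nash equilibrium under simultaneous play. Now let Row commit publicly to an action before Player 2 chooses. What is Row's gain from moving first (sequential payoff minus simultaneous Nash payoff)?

0

Backward induction with Row moving first.
- T: BR = R, leader payoff 7.
- M: BR = L, leader payoff 2.
- B: BR = R, leader payoff 3.
Among 7, 2, 3, the best is 7 at T. Subgame-perfect outcome: (T, R) with payoffs (7, 8).
Now find the simultaneous Nash equilibrium.
Row's best replies: L→T; C→M; R→T.
Player 2's best replies: T→R; M→L; B→R.
Only (T, R) has each player best-responding; Nash payoffs (7, 8).
Row's commitment gain: 7 − 7 = 0.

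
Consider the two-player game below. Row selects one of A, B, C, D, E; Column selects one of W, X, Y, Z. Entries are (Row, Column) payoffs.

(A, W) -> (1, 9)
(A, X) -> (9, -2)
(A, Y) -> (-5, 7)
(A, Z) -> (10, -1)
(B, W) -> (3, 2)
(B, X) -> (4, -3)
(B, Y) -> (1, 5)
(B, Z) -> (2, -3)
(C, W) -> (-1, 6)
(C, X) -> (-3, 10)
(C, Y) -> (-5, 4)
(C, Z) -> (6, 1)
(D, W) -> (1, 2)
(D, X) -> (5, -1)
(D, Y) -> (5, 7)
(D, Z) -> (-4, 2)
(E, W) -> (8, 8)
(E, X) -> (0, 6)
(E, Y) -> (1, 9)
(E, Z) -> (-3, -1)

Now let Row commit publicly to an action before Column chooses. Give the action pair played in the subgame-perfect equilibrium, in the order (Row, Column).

Work backward from Column's decision.
- A: Column compares 9, -2, 7, -1 and picks W; Row would get 1.
- B: Column compares 2, -3, 5, -3 and picks Y; Row would get 1.
- C: Column compares 6, 10, 4, 1 and picks X; Row would get -3.
- D: Column compares 2, -1, 7, 2 and picks Y; Row would get 5.
- E: Column compares 8, 6, 9, -1 and picks Y; Row would get 1.
Among 1, 1, -3, 5, 1, the best is 5 at D. Subgame-perfect outcome: (D, Y) with payoffs (5, 7).

(D, Y)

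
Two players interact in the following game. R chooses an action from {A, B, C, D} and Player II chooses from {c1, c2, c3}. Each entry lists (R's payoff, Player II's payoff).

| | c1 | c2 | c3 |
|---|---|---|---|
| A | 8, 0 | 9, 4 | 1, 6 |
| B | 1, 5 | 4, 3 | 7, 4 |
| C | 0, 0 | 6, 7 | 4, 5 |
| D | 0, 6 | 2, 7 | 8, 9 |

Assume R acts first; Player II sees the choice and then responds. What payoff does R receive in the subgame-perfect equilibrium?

8

Solve by backward induction (R leads).
- A → Player II plays c3 (best of 0, 4, 6); R gets 1.
- B → Player II plays c1 (best of 5, 3, 4); R gets 1.
- C → Player II plays c2 (best of 0, 7, 5); R gets 6.
- D → Player II plays c3 (best of 6, 7, 9); R gets 8.
Maximizing over 1, 1, 6, 8, R chooses D. Subgame-perfect outcome: (D, c3) with payoffs (8, 9).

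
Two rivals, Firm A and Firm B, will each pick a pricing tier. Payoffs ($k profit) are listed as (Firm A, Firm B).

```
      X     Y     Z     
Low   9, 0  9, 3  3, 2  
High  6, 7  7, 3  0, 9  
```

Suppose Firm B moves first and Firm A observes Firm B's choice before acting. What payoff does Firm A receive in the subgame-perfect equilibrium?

Backward induction with Firm B moving first.
- X: Firm A compares 9, 6 and picks Low; Firm B would get 0.
- Y: Firm A compares 9, 7 and picks Low; Firm B would get 3.
- Z: Firm A compares 3, 0 and picks Low; Firm B would get 2.
Among 0, 3, 2, the best is 3 at Y. Subgame-perfect outcome: (Low, Y) with payoffs (9, 3).

9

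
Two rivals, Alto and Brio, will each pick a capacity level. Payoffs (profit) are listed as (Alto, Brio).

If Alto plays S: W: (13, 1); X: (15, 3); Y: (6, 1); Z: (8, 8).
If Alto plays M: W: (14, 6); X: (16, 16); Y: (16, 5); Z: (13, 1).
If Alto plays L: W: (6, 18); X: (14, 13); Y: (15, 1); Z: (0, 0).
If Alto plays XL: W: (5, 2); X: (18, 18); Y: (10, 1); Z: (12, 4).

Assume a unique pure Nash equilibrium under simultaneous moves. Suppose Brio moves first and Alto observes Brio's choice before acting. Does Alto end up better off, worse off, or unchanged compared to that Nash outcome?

unchanged

Work backward from Alto's decision.
- W: BR = M, leader payoff 6.
- X: BR = XL, leader payoff 18.
- Y: BR = M, leader payoff 5.
- Z: BR = M, leader payoff 1.
Among 6, 18, 5, 1, the best is 18 at X. Subgame-perfect outcome: (XL, X) with payoffs (18, 18).
For the simultaneous game, intersect best replies.
Alto's best replies: W→M; X→XL; Y→M; Z→M.
Brio's best replies: S→Z; M→X; L→W; XL→X.
The unique mutual best reply is (XL, X), giving (18, 18).
Alto earns 18 sequentially versus 18 at the Nash outcome: unchanged.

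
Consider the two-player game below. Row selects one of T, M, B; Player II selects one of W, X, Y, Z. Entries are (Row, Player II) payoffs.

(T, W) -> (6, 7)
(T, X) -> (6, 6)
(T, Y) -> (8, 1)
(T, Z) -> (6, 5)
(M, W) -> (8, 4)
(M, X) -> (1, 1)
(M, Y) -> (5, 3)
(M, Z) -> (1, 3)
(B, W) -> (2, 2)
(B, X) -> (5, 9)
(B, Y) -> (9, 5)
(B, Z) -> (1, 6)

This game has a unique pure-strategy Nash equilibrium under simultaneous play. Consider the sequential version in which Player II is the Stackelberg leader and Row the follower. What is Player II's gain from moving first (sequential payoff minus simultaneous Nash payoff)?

2

Solve by backward induction (Player II leads).
- W: Row compares 6, 8, 2 and picks M; Player II would get 4.
- X: Row compares 6, 1, 5 and picks T; Player II would get 6.
- Y: Row compares 8, 5, 9 and picks B; Player II would get 5.
- Z: Row compares 6, 1, 1 and picks T; Player II would get 5.
Maximizing over 4, 6, 5, 5, Player II chooses X. Subgame-perfect outcome: (T, X) with payoffs (6, 6).
For the simultaneous game, intersect best replies.
Row's best replies: W→M; X→T; Y→B; Z→T.
Player II's best replies: T→W; M→W; B→X.
The unique mutual best reply is (M, W), giving (8, 4).
Player II's commitment gain: 6 − 4 = 2.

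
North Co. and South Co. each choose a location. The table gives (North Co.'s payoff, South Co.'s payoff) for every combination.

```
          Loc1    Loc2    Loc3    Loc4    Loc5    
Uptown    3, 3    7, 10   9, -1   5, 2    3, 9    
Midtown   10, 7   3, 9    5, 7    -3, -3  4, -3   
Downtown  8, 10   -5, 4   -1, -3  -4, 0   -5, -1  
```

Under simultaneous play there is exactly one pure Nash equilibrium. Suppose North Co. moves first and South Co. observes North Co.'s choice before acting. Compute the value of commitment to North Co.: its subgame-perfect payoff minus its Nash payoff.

1

South Co. best-responds to each possible North Co. move:
- Uptown → South Co. plays Loc2 (best of 3, 10, -1, 2, 9); North Co. gets 7.
- Midtown → South Co. plays Loc2 (best of 7, 9, 7, -3, -3); North Co. gets 3.
- Downtown → South Co. plays Loc1 (best of 10, 4, -3, 0, -1); North Co. gets 8.
Maximizing over 7, 3, 8, North Co. chooses Downtown. Subgame-perfect outcome: (Downtown, Loc1) with payoffs (8, 10).
Now find the simultaneous Nash equilibrium.
North Co.'s best replies: Loc1→Midtown; Loc2→Uptown; Loc3→Uptown; Loc4→Uptown; Loc5→Midtown.
South Co.'s best replies: Uptown→Loc2; Midtown→Loc2; Downtown→Loc1.
The unique mutual best reply is (Uptown, Loc2), giving (7, 10).
North Co.'s commitment gain: 8 − 7 = 1.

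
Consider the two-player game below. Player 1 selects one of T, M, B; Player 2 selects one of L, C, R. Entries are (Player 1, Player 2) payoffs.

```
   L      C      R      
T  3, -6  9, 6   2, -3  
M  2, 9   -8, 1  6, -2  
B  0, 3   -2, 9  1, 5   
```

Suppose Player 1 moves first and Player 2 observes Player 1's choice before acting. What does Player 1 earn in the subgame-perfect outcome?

9

Player 2 best-responds to each possible Player 1 move:
- T: BR = C, leader payoff 9.
- M: BR = L, leader payoff 2.
- B: BR = C, leader payoff -2.
Player 1's induced payoffs are 9, 2, -2, so Player 1 commits to T. Subgame-perfect outcome: (T, C) with payoffs (9, 6).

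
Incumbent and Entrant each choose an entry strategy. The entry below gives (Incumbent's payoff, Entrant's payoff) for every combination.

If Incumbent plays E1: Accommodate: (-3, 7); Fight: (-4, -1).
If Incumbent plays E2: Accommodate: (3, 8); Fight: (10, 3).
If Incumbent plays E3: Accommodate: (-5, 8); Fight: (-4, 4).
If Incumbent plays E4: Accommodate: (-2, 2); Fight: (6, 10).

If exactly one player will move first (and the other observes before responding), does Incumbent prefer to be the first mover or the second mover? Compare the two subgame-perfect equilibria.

first

If Incumbent leads: Entrant's best replies are E1→Accommodate, E2→Accommodate, E3→Accommodate, E4→Fight; Incumbent's induced payoffs -3, 3, -5, 6; outcome (E4, Fight), payoffs (6, 10).
If Entrant leads: Incumbent's best replies are Accommodate→E2, Fight→E2; Entrant's induced payoffs 8, 3; outcome (E2, Accommodate), payoffs (3, 8).
Incumbent gets 6 moving first and 3 moving second, so Incumbent prefers to move first.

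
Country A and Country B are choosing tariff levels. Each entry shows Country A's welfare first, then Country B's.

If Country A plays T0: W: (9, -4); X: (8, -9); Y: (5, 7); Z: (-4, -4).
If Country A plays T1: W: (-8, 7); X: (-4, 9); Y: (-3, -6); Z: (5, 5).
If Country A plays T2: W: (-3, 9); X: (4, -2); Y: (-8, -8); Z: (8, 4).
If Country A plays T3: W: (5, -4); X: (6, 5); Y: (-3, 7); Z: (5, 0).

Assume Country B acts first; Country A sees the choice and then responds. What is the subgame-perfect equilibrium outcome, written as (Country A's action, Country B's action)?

Work backward from Country A's decision.
- W: Country A compares 9, -8, -3, 5 and picks T0; Country B would get -4.
- X: Country A compares 8, -4, 4, 6 and picks T0; Country B would get -9.
- Y: Country A compares 5, -3, -8, -3 and picks T0; Country B would get 7.
- Z: Country A compares -4, 5, 8, 5 and picks T2; Country B would get 4.
Maximizing over -4, -9, 7, 4, Country B chooses Y. Subgame-perfect outcome: (T0, Y) with payoffs (5, 7).

(T0, Y)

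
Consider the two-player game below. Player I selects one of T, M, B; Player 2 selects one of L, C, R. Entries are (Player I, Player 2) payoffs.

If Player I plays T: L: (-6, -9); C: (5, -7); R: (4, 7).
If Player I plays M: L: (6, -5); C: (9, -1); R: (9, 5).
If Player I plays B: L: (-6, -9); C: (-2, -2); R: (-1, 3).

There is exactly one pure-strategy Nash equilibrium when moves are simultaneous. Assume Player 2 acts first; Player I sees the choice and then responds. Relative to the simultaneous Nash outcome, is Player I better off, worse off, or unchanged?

unchanged

Solve by backward induction (Player 2 leads).
- L → Player I plays M (best of -6, 6, -6); Player 2 gets -5.
- C → Player I plays M (best of 5, 9, -2); Player 2 gets -1.
- R → Player I plays M (best of 4, 9, -1); Player 2 gets 5.
Player 2's induced payoffs are -5, -1, 5, so Player 2 commits to R. Subgame-perfect outcome: (M, R) with payoffs (9, 5).
For the simultaneous game, intersect best replies.
Player I's best replies: L→M; C→M; R→M.
Player 2's best replies: T→R; M→R; B→R.
Only (M, R) has each player best-responding; Nash payoffs (9, 5).
Player I earns 9 sequentially versus 9 at the Nash outcome: unchanged.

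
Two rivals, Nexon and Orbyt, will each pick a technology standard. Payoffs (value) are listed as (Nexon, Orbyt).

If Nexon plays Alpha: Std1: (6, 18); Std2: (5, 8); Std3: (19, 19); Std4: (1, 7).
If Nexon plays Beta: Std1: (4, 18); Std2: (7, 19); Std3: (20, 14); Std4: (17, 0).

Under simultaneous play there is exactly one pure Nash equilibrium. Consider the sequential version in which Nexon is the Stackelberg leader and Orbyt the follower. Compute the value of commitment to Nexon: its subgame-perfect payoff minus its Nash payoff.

Orbyt best-responds to each possible Nexon move:
- Alpha → Orbyt plays Std3 (best of 18, 8, 19, 7); Nexon gets 19.
- Beta → Orbyt plays Std2 (best of 18, 19, 14, 0); Nexon gets 7.
Maximizing over 19, 7, Nexon chooses Alpha. Subgame-perfect outcome: (Alpha, Std3) with payoffs (19, 19).
For the simultaneous game, intersect best replies.
Nexon's best replies: Std1→Alpha; Std2→Beta; Std3→Beta; Std4→Beta.
Orbyt's best replies: Alpha→Std3; Beta→Std2.
Only (Beta, Std2) has each player best-responding; Nash payoffs (7, 19).
Nexon's commitment gain: 19 − 7 = 12.

12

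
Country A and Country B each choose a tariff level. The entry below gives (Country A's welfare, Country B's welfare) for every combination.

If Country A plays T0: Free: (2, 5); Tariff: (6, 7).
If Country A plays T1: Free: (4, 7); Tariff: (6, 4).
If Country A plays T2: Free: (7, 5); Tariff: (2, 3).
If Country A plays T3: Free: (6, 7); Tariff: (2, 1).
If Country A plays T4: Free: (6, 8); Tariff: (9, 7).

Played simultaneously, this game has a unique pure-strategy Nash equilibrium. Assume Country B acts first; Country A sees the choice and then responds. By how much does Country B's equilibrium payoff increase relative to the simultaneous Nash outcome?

2

Backward induction with Country B moving first.
- Free: BR = T2, leader payoff 5.
- Tariff: BR = T4, leader payoff 7.
Among 5, 7, the best is 7 at Tariff. Subgame-perfect outcome: (T4, Tariff) with payoffs (9, 7).
Now find the simultaneous Nash equilibrium.
Country A's best replies: Free→T2; Tariff→T4.
Country B's best replies: T0→Tariff; T1→Free; T2→Free; T3→Free; T4→Free.
Only (T2, Free) has each player best-responding; Nash payoffs (7, 5).
Country B's commitment gain: 7 − 5 = 2.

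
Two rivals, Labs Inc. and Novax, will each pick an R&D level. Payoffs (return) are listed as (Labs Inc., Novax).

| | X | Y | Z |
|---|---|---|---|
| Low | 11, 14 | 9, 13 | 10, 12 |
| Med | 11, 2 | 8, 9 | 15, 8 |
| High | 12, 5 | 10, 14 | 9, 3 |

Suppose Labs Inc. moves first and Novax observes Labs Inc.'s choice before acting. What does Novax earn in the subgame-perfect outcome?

Backward induction with Labs Inc. moving first.
- Low: Novax compares 14, 13, 12 and picks X; Labs Inc. would get 11.
- Med: Novax compares 2, 9, 8 and picks Y; Labs Inc. would get 8.
- High: Novax compares 5, 14, 3 and picks Y; Labs Inc. would get 10.
Maximizing over 11, 8, 10, Labs Inc. chooses Low. Subgame-perfect outcome: (Low, X) with payoffs (11, 14).

14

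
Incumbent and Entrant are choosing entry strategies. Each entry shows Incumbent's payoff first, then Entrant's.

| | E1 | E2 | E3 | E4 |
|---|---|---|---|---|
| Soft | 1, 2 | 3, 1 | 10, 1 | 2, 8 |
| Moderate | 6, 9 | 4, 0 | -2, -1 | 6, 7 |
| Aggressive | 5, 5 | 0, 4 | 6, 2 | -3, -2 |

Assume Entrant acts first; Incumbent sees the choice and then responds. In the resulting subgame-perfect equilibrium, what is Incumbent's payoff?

6

Backward induction with Entrant moving first.
- E1: BR = Moderate, leader payoff 9.
- E2: BR = Moderate, leader payoff 0.
- E3: BR = Soft, leader payoff 1.
- E4: BR = Moderate, leader payoff 7.
Maximizing over 9, 0, 1, 7, Entrant chooses E1. Subgame-perfect outcome: (Moderate, E1) with payoffs (6, 9).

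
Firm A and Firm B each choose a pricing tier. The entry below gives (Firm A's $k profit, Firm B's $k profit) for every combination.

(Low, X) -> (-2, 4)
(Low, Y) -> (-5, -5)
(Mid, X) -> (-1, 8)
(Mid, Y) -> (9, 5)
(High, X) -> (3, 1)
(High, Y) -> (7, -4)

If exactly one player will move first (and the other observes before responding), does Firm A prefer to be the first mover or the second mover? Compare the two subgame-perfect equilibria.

If Firm A leads: Firm B's best replies are Low→X, Mid→X, High→X; Firm A's induced payoffs -2, -1, 3; outcome (High, X), payoffs (3, 1).
If Firm B leads: Firm A's best replies are X→High, Y→Mid; Firm B's induced payoffs 1, 5; outcome (Mid, Y), payoffs (9, 5).
Firm A gets 3 moving first and 9 moving second, so Firm A prefers to move second.

second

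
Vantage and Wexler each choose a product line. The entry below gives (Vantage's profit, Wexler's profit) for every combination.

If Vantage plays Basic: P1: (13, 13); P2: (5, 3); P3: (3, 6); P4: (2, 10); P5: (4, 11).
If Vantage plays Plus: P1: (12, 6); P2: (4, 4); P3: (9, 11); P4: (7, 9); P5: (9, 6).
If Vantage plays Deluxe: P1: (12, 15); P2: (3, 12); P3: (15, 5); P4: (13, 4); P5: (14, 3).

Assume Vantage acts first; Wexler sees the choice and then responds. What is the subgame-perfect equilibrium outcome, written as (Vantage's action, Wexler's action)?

Backward induction with Vantage moving first.
- Basic: BR = P1, leader payoff 13.
- Plus: BR = P3, leader payoff 9.
- Deluxe: BR = P1, leader payoff 12.
Maximizing over 13, 9, 12, Vantage chooses Basic. Subgame-perfect outcome: (Basic, P1) with payoffs (13, 13).

(Basic, P1)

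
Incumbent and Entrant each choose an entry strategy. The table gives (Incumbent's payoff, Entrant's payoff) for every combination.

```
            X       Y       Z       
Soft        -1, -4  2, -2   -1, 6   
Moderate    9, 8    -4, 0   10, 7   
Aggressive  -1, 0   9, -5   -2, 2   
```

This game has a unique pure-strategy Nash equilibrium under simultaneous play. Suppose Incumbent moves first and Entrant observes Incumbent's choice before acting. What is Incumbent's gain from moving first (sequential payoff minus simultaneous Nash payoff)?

Work backward from Entrant's decision.
- Soft: BR = Z, leader payoff -1.
- Moderate: BR = X, leader payoff 9.
- Aggressive: BR = Z, leader payoff -2.
Maximizing over -1, 9, -2, Incumbent chooses Moderate. Subgame-perfect outcome: (Moderate, X) with payoffs (9, 8).
For the simultaneous game, intersect best replies.
Incumbent's best replies: X→Moderate; Y→Aggressive; Z→Moderate.
Entrant's best replies: Soft→Z; Moderate→X; Aggressive→Z.
The unique mutual best reply is (Moderate, X), giving (9, 8).
Incumbent's commitment gain: 9 − 9 = 0.

0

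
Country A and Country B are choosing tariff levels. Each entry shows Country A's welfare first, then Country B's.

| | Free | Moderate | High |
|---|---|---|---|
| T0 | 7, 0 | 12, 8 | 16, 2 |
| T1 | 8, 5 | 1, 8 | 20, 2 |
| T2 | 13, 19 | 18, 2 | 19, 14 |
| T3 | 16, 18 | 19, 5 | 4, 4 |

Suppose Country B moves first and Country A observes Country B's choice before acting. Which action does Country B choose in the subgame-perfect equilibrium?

Free

Work backward from Country A's decision.
- Free → Country A plays T3 (best of 7, 8, 13, 16); Country B gets 18.
- Moderate → Country A plays T3 (best of 12, 1, 18, 19); Country B gets 5.
- High → Country A plays T1 (best of 16, 20, 19, 4); Country B gets 2.
Among 18, 5, 2, the best is 18 at Free. Subgame-perfect outcome: (T3, Free) with payoffs (16, 18).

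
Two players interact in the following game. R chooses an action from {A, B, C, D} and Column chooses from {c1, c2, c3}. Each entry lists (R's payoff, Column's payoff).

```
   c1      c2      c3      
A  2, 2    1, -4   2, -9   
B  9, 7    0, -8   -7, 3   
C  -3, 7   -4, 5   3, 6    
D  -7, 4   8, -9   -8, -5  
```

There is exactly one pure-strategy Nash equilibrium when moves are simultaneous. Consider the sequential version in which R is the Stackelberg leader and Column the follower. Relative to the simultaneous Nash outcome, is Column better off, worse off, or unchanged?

Work backward from Column's decision.
- A: Column compares 2, -4, -9 and picks c1; R would get 2.
- B: Column compares 7, -8, 3 and picks c1; R would get 9.
- C: Column compares 7, 5, 6 and picks c1; R would get -3.
- D: Column compares 4, -9, -5 and picks c1; R would get -7.
Maximizing over 2, 9, -3, -7, R chooses B. Subgame-perfect outcome: (B, c1) with payoffs (9, 7).
Under simultaneous play:
R's best replies: c1→B; c2→D; c3→C.
Column's best replies: A→c1; B→c1; C→c1; D→c1.
Only (B, c1) has each player best-responding; Nash payoffs (9, 7).
Column earns 7 sequentially versus 7 at the Nash outcome: unchanged.

unchanged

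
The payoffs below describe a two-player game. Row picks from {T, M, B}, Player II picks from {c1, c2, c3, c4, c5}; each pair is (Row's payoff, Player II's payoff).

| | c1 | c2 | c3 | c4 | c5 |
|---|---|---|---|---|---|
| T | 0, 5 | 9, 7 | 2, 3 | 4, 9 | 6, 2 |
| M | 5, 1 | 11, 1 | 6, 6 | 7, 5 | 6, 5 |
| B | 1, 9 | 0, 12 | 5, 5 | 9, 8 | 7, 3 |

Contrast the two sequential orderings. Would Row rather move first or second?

second

If Row leads: Player II's best replies are T→c4, M→c3, B→c2; Row's induced payoffs 4, 6, 0; outcome (M, c3), payoffs (6, 6).
If Player II leads: Row's best replies are c1→M, c2→M, c3→M, c4→B, c5→B; Player II's induced payoffs 1, 1, 6, 8, 3; outcome (B, c4), payoffs (9, 8).
Row gets 6 moving first and 9 moving second, so Row prefers to move second.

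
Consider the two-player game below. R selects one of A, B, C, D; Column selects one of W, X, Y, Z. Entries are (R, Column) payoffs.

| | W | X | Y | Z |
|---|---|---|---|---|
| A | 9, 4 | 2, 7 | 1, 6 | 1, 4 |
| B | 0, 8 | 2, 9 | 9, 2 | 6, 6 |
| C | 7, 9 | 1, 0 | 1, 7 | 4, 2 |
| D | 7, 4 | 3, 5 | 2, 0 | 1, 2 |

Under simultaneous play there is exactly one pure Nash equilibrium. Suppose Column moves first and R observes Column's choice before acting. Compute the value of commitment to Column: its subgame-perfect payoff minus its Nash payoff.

1

Solve by backward induction (Column leads).
- W: BR = A, leader payoff 4.
- X: BR = D, leader payoff 5.
- Y: BR = B, leader payoff 2.
- Z: BR = B, leader payoff 6.
Column's induced payoffs are 4, 5, 2, 6, so Column commits to Z. Subgame-perfect outcome: (B, Z) with payoffs (6, 6).
For the simultaneous game, intersect best replies.
R's best replies: W→A; X→D; Y→B; Z→B.
Column's best replies: A→X; B→X; C→W; D→X.
The unique mutual best reply is (D, X), giving (3, 5).
Column's commitment gain: 6 − 5 = 1.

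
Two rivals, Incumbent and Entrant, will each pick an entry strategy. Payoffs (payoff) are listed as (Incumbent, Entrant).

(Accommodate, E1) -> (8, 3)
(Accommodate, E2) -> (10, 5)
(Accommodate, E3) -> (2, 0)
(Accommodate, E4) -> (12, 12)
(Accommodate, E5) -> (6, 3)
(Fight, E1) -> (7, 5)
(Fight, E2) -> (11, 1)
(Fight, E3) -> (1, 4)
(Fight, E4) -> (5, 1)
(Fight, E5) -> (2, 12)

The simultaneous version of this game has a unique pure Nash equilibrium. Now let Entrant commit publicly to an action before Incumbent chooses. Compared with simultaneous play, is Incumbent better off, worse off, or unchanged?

unchanged

Incumbent best-responds to each possible Entrant move:
- E1: Incumbent compares 8, 7 and picks Accommodate; Entrant would get 3.
- E2: Incumbent compares 10, 11 and picks Fight; Entrant would get 1.
- E3: Incumbent compares 2, 1 and picks Accommodate; Entrant would get 0.
- E4: Incumbent compares 12, 5 and picks Accommodate; Entrant would get 12.
- E5: Incumbent compares 6, 2 and picks Accommodate; Entrant would get 3.
Maximizing over 3, 1, 0, 12, 3, Entrant chooses E4. Subgame-perfect outcome: (Accommodate, E4) with payoffs (12, 12).
Now find the simultaneous Nash equilibrium.
Incumbent's best replies: E1→Accommodate; E2→Fight; E3→Accommodate; E4→Accommodate; E5→Accommodate.
Entrant's best replies: Accommodate→E4; Fight→E5.
The unique mutual best reply is (Accommodate, E4), giving (12, 12).
Incumbent earns 12 sequentially versus 12 at the Nash outcome: unchanged.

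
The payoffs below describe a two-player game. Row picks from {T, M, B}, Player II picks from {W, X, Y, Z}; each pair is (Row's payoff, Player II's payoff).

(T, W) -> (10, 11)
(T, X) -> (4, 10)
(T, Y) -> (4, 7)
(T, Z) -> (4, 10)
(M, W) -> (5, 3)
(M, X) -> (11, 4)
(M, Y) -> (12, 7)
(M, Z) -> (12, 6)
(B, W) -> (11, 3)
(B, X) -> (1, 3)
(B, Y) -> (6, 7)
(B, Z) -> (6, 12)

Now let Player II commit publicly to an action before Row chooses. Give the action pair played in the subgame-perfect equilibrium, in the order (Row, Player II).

(M, Y)

Row best-responds to each possible Player II move:
- W: Row compares 10, 5, 11 and picks B; Player II would get 3.
- X: Row compares 4, 11, 1 and picks M; Player II would get 4.
- Y: Row compares 4, 12, 6 and picks M; Player II would get 7.
- Z: Row compares 4, 12, 6 and picks M; Player II would get 6.
Player II's induced payoffs are 3, 4, 7, 6, so Player II commits to Y. Subgame-perfect outcome: (M, Y) with payoffs (12, 7).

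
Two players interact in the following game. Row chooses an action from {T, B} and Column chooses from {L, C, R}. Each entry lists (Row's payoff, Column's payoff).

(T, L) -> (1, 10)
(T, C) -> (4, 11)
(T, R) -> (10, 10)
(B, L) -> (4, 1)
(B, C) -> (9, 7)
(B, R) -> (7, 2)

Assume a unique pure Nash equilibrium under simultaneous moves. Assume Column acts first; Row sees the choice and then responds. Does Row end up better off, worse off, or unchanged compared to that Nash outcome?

Work backward from Row's decision.
- L: Row compares 1, 4 and picks B; Column would get 1.
- C: Row compares 4, 9 and picks B; Column would get 7.
- R: Row compares 10, 7 and picks T; Column would get 10.
Maximizing over 1, 7, 10, Column chooses R. Subgame-perfect outcome: (T, R) with payoffs (10, 10).
Now find the simultaneous Nash equilibrium.
Row's best replies: L→B; C→B; R→T.
Column's best replies: T→C; B→C.
Only (B, C) has each player best-responding; Nash payoffs (9, 7).
Row earns 10 sequentially versus 9 at the Nash outcome: better off.

better off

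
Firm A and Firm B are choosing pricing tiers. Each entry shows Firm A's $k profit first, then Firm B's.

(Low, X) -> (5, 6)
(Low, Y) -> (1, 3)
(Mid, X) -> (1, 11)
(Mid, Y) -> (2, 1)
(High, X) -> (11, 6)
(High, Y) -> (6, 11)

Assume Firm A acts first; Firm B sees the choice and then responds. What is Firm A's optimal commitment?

High

Work backward from Firm B's decision.
- Low: Firm B compares 6, 3 and picks X; Firm A would get 5.
- Mid: Firm B compares 11, 1 and picks X; Firm A would get 1.
- High: Firm B compares 6, 11 and picks Y; Firm A would get 6.
Maximizing over 5, 1, 6, Firm A chooses High. Subgame-perfect outcome: (High, Y) with payoffs (6, 11).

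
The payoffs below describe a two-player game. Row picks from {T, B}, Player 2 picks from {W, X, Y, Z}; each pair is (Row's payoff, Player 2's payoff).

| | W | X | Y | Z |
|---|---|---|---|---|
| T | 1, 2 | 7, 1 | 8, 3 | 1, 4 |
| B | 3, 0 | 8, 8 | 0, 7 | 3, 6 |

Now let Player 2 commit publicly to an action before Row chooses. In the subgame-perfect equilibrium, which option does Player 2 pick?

X

Solve by backward induction (Player 2 leads).
- W: BR = B, leader payoff 0.
- X: BR = B, leader payoff 8.
- Y: BR = T, leader payoff 3.
- Z: BR = B, leader payoff 6.
Among 0, 8, 3, 6, the best is 8 at X. Subgame-perfect outcome: (B, X) with payoffs (8, 8).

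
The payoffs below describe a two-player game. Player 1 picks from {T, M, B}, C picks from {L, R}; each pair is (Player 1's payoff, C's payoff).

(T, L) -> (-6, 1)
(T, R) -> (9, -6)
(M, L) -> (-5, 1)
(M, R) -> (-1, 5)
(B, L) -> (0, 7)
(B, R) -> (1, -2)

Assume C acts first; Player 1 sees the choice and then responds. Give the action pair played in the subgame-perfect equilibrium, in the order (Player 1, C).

Work backward from Player 1's decision.
- L → Player 1 plays B (best of -6, -5, 0); C gets 7.
- R → Player 1 plays T (best of 9, -1, 1); C gets -6.
Maximizing over 7, -6, C chooses L. Subgame-perfect outcome: (B, L) with payoffs (0, 7).

(B, L)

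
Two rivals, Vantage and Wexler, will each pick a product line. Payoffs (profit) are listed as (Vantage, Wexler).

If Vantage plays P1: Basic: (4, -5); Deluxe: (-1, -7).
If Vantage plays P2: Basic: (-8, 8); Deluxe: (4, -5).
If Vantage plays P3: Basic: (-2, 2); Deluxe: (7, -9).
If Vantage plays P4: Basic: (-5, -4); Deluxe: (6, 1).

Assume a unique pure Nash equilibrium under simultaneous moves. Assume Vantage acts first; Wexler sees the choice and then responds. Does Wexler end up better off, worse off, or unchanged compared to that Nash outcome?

Work backward from Wexler's decision.
- P1 → Wexler plays Basic (best of -5, -7); Vantage gets 4.
- P2 → Wexler plays Basic (best of 8, -5); Vantage gets -8.
- P3 → Wexler plays Basic (best of 2, -9); Vantage gets -2.
- P4 → Wexler plays Deluxe (best of -4, 1); Vantage gets 6.
Among 4, -8, -2, 6, the best is 6 at P4. Subgame-perfect outcome: (P4, Deluxe) with payoffs (6, 1).
For the simultaneous game, intersect best replies.
Vantage's best replies: Basic→P1; Deluxe→P3.
Wexler's best replies: P1→Basic; P2→Basic; P3→Basic; P4→Deluxe.
The unique mutual best reply is (P1, Basic), giving (4, -5).
Wexler earns 1 sequentially versus -5 at the Nash outcome: better off.

better off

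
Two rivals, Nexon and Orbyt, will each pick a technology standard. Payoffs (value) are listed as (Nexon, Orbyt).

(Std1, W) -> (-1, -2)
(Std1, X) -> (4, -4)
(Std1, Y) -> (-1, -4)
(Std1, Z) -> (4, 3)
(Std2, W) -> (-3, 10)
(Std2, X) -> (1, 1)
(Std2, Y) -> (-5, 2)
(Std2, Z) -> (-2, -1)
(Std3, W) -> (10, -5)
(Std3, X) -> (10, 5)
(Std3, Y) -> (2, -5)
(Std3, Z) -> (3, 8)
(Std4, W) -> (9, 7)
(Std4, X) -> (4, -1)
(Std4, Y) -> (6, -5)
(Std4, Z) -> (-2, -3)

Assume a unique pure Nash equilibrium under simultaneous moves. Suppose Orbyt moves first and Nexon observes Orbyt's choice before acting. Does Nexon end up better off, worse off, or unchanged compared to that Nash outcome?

Solve by backward induction (Orbyt leads).
- W: BR = Std3, leader payoff -5.
- X: BR = Std3, leader payoff 5.
- Y: BR = Std4, leader payoff -5.
- Z: BR = Std1, leader payoff 3.
Among -5, 5, -5, 3, the best is 5 at X. Subgame-perfect outcome: (Std3, X) with payoffs (10, 5).
Now find the simultaneous Nash equilibrium.
Nexon's best replies: W→Std3; X→Std3; Y→Std4; Z→Std1.
Orbyt's best replies: Std1→Z; Std2→W; Std3→Z; Std4→W.
The unique mutual best reply is (Std1, Z), giving (4, 3).
Nexon earns 10 sequentially versus 4 at the Nash outcome: better off.

better off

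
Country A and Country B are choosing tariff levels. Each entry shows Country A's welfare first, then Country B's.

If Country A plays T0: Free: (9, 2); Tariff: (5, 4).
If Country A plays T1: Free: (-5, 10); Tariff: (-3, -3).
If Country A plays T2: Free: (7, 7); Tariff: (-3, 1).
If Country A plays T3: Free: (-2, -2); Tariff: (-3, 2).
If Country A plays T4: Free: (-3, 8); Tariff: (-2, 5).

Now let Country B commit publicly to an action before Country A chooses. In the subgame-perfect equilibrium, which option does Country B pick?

Tariff

Country A best-responds to each possible Country B move:
- Free → Country A plays T0 (best of 9, -5, 7, -2, -3); Country B gets 2.
- Tariff → Country A plays T0 (best of 5, -3, -3, -3, -2); Country B gets 4.
Maximizing over 2, 4, Country B chooses Tariff. Subgame-perfect outcome: (T0, Tariff) with payoffs (5, 4).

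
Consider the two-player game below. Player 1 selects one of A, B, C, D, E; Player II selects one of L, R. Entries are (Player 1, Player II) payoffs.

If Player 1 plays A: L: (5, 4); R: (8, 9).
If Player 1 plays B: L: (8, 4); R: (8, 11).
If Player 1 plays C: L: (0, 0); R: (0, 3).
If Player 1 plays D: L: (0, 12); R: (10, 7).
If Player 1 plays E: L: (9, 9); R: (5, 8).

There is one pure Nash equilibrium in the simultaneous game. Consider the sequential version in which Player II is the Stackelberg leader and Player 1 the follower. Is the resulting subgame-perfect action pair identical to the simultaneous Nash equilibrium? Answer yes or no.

yes

Work backward from Player 1's decision.
- L → Player 1 plays E (best of 5, 8, 0, 0, 9); Player II gets 9.
- R → Player 1 plays D (best of 8, 8, 0, 10, 5); Player II gets 7.
Player II's induced payoffs are 9, 7, so Player II commits to L. Subgame-perfect outcome: (E, L) with payoffs (9, 9).
Under simultaneous play:
Player 1's best replies: L→E; R→D.
Player II's best replies: A→R; B→R; C→R; D→L; E→L.
Only (E, L) has each player best-responding; Nash payoffs (9, 9).
Sequential outcome (E, L) coincides with the Nash profile (E, L).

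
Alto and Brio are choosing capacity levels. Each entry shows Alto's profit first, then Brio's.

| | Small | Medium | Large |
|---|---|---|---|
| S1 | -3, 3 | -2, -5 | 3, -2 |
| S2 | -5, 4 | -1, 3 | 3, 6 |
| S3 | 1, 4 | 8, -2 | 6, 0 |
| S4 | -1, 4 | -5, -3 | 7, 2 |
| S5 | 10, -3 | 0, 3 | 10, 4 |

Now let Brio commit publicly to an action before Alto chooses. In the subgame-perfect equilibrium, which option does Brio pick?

Backward induction with Brio moving first.
- Small → Alto plays S5 (best of -3, -5, 1, -1, 10); Brio gets -3.
- Medium → Alto plays S3 (best of -2, -1, 8, -5, 0); Brio gets -2.
- Large → Alto plays S5 (best of 3, 3, 6, 7, 10); Brio gets 4.
Brio's induced payoffs are -3, -2, 4, so Brio commits to Large. Subgame-perfect outcome: (S5, Large) with payoffs (10, 4).

Large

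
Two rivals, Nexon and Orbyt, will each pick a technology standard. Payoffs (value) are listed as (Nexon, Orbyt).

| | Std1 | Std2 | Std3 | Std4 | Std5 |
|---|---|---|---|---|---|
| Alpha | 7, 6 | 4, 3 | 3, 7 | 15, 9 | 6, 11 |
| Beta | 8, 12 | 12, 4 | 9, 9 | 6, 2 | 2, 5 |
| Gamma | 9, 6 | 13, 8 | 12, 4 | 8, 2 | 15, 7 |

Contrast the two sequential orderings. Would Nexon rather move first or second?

If Nexon leads: Orbyt's best replies are Alpha→Std5, Beta→Std1, Gamma→Std2; Nexon's induced payoffs 6, 8, 13; outcome (Gamma, Std2), payoffs (13, 8).
If Orbyt leads: Nexon's best replies are Std1→Gamma, Std2→Gamma, Std3→Gamma, Std4→Alpha, Std5→Gamma; Orbyt's induced payoffs 6, 8, 4, 9, 7; outcome (Alpha, Std4), payoffs (15, 9).
Nexon gets 13 moving first and 15 moving second, so Nexon prefers to move second.

second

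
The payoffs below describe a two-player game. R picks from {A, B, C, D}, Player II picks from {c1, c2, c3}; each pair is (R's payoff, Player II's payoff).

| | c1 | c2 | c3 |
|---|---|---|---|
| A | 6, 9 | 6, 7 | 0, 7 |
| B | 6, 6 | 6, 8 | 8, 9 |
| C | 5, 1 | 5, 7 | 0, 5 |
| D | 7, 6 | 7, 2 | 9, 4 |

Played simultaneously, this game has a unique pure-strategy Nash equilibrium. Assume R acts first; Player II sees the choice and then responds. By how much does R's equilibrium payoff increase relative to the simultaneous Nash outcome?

Work backward from Player II's decision.
- A → Player II plays c1 (best of 9, 7, 7); R gets 6.
- B → Player II plays c3 (best of 6, 8, 9); R gets 8.
- C → Player II plays c2 (best of 1, 7, 5); R gets 5.
- D → Player II plays c1 (best of 6, 2, 4); R gets 7.
Maximizing over 6, 8, 5, 7, R chooses B. Subgame-perfect outcome: (B, c3) with payoffs (8, 9).
For the simultaneous game, intersect best replies.
R's best replies: c1→D; c2→D; c3→D.
Player II's best replies: A→c1; B→c3; C→c2; D→c1.
Only (D, c1) has each player best-responding; Nash payoffs (7, 6).
R's commitment gain: 8 − 7 = 1.

1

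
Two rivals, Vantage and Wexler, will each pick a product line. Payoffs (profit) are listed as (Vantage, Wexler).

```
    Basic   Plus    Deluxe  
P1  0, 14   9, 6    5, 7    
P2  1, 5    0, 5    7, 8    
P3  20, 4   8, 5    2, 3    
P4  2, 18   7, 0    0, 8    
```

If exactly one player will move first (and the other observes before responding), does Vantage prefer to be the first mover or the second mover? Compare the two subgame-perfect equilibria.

If Vantage leads: Wexler's best replies are P1→Basic, P2→Deluxe, P3→Plus, P4→Basic; Vantage's induced payoffs 0, 7, 8, 2; outcome (P3, Plus), payoffs (8, 5).
If Wexler leads: Vantage's best replies are Basic→P3, Plus→P1, Deluxe→P2; Wexler's induced payoffs 4, 6, 8; outcome (P2, Deluxe), payoffs (7, 8).
Vantage gets 8 moving first and 7 moving second, so Vantage prefers to move first.

first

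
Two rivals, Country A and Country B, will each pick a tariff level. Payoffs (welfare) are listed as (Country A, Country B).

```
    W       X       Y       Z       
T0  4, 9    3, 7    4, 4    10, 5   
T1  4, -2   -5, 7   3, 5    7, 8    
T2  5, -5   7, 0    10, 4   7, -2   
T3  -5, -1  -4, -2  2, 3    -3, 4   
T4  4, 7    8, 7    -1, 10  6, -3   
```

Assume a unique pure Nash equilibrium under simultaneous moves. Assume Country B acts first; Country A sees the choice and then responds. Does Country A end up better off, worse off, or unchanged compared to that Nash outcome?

worse off

Backward induction with Country B moving first.
- W: Country A compares 4, 4, 5, -5, 4 and picks T2; Country B would get -5.
- X: Country A compares 3, -5, 7, -4, 8 and picks T4; Country B would get 7.
- Y: Country A compares 4, 3, 10, 2, -1 and picks T2; Country B would get 4.
- Z: Country A compares 10, 7, 7, -3, 6 and picks T0; Country B would get 5.
Maximizing over -5, 7, 4, 5, Country B chooses X. Subgame-perfect outcome: (T4, X) with payoffs (8, 7).
Under simultaneous play:
Country A's best replies: W→T2; X→T4; Y→T2; Z→T0.
Country B's best replies: T0→W; T1→Z; T2→Y; T3→Z; T4→Y.
The unique mutual best reply is (T2, Y), giving (10, 4).
Country A earns 8 sequentially versus 10 at the Nash outcome: worse off.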